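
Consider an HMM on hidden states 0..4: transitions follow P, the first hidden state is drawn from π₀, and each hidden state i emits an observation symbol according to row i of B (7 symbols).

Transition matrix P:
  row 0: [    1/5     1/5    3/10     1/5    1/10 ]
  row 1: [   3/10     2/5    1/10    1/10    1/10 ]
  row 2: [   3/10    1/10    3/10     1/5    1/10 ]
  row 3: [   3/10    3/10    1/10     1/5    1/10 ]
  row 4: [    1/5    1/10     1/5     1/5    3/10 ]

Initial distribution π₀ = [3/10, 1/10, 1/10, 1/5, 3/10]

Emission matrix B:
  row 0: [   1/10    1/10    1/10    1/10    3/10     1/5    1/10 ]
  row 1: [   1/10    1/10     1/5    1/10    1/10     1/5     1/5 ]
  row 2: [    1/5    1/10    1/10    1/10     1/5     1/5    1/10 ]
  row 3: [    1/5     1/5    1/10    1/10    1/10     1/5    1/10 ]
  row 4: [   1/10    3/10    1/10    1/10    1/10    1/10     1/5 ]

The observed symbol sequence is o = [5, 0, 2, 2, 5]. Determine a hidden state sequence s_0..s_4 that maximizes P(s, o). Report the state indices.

t=0: δ = [6.000e-02, 2.000e-02, 2.000e-02, 4.000e-02, 3.000e-02]  (obs o_0=5)
t=1: δ = [1.200e-03, 1.200e-03, 3.600e-03, 2.400e-03, 9.000e-04]  ψ = [0, 0, 0, 0, 4]  (obs o_1=0)
t=2: δ = [1.080e-04, 1.440e-04, 1.080e-04, 7.200e-05, 3.600e-05]  ψ = [2, 3, 2, 2, 2]  (obs o_2=2)
t=3: δ = [4.320e-06, 1.152e-05, 3.240e-06, 2.160e-06, 1.440e-06]  ψ = [1, 1, 0, 0, 1]  (obs o_3=2)
t=4: δ = [6.912e-07, 9.216e-07, 2.592e-07, 2.304e-07, 1.152e-07]  ψ = [1, 1, 0, 1, 1]  (obs o_4=5)
backtrack: best end state = 1; path = [0, 3, 1, 1, 1]

path = [0, 3, 1, 1, 1]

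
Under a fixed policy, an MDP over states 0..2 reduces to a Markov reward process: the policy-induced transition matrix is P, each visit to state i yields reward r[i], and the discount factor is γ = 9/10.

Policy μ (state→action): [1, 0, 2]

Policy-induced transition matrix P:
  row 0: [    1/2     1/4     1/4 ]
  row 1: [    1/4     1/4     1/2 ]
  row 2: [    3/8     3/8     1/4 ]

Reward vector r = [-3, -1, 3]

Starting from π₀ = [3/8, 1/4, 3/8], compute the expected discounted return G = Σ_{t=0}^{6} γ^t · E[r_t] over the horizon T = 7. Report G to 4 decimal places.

t=0: π = [0.3750, 0.2500, 0.3750], E[r] = -0.2500, γ^t·E[r] = -0.250000, running G = -0.250000
t=1: π = [0.3906, 0.2969, 0.3125], E[r] = -0.5313, γ^t·E[r] = -0.478125, running G = -0.728125
t=2: π = [0.3867, 0.2891, 0.3242], E[r] = -0.4766, γ^t·E[r] = -0.386016, running G = -1.114141
t=3: π = [0.3872, 0.2905, 0.3223], E[r] = -0.4854, γ^t·E[r] = -0.353821, running G = -1.467962
t=4: π = [0.3871, 0.2903, 0.3226], E[r] = -0.4836, γ^t·E[r] = -0.317318, running G = -1.785280
t=5: π = [0.3871, 0.2903, 0.3226], E[r] = -0.4839, γ^t·E[r] = -0.285748, running G = -2.071028
t=6: π = [0.3871, 0.2903, 0.3226], E[r] = -0.4839, γ^t·E[r] = -0.257145, running G = -2.328173

G = -2.3282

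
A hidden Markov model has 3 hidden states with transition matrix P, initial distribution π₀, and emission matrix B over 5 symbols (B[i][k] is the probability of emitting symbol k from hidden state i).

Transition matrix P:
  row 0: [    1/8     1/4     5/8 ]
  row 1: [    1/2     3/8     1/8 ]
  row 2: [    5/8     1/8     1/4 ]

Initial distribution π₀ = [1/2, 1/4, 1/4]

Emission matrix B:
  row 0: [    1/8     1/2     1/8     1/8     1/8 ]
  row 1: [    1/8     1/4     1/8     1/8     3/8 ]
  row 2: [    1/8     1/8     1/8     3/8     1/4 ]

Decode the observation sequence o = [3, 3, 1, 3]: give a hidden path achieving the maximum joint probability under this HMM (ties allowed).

t=0: δ = [6.250e-02, 3.125e-02, 9.375e-02]  (obs o_0=3)
t=1: δ = [7.324e-03, 1.953e-03, 1.465e-02]  ψ = [2, 0, 0]  (obs o_1=3)
t=2: δ = [4.578e-03, 4.578e-04, 5.722e-04]  ψ = [2, 0, 0]  (obs o_2=1)
t=3: δ = [7.153e-05, 1.431e-04, 1.073e-03]  ψ = [0, 0, 0]  (obs o_3=3)
backtrack: best end state = 2; path = [0, 2, 0, 2]

path = [0, 2, 0, 2]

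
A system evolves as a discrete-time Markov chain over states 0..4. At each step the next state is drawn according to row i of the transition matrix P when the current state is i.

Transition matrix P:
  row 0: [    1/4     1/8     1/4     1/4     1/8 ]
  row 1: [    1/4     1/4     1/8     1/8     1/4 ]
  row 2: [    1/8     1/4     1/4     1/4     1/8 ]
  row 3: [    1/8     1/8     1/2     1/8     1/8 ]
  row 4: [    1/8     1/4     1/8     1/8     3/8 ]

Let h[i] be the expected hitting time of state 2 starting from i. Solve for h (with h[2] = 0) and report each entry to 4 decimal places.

First-step conditioning: h[2] = 0; for i ≠ 2, h[i] = 1 + Σ_k P[i][k]·h[k].
  h[0] = 1 + 1/4·h[0] + 1/8·h[1] + 1/4·h[3] + 1/8·h[4]
  h[1] = 1 + 1/4·h[0] + 1/4·h[1] + 1/8·h[3] + 1/4·h[4]
  h[3] = 1 + 1/8·h[0] + 1/8·h[1] + 1/8·h[3] + 1/8·h[4]
  h[4] = 1 + 1/8·h[0] + 1/4·h[1] + 1/8·h[3] + 3/8·h[4]
Solving the 4×4 linear system over states ≠ 2 gives exactly h = [2952/737, 3568/737, 0, 2296/737, 3656/737] (h[2] = 0 is the target).

h = [4.0054, 4.8412, 0.0000, 3.1153, 4.9607]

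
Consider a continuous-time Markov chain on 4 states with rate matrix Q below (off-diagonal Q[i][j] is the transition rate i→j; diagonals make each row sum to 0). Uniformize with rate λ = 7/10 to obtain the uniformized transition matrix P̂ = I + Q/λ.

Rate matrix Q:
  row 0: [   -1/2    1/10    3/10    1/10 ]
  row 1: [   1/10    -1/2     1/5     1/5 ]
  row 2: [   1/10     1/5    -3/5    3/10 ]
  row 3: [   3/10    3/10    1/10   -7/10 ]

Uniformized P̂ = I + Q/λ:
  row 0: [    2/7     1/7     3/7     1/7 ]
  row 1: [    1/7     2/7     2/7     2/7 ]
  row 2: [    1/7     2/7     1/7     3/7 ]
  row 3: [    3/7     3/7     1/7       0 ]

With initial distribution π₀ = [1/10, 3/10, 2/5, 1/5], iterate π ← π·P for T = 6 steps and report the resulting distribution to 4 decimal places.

t=0: π = [0.1000, 0.3000, 0.4000, 0.2000]
t=1: π = [0.2143, 0.3000, 0.2143, 0.2714]
t=2: π = [0.2510, 0.2939, 0.2469, 0.2082]
t=3: π = [0.2382, 0.2796, 0.2566, 0.2257]
t=4: π = [0.2414, 0.2839, 0.2509, 0.2239]
t=5: π = [0.2413, 0.2832, 0.2524, 0.2231]
t=6: π = [0.2411, 0.2831, 0.2523, 0.2236]

π = [0.2411, 0.2831, 0.2523, 0.2236]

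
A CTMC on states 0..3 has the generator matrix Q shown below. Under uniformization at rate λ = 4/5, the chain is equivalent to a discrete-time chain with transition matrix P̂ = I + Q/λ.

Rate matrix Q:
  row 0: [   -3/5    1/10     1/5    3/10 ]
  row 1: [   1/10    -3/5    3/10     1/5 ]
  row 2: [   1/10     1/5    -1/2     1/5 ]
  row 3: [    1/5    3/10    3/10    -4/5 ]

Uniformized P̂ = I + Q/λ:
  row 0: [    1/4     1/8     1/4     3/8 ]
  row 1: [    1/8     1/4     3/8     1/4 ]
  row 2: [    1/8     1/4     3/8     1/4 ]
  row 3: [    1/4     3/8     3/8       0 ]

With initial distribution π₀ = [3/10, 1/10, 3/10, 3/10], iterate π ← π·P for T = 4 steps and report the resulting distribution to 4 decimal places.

π = [0.1739, 0.2552, 0.3531, 0.2177]

t=0: π = [0.3000, 0.1000, 0.3000, 0.3000]
t=1: π = [0.2000, 0.2500, 0.3375, 0.2125]
t=2: π = [0.1766, 0.2516, 0.3500, 0.2219]
t=3: π = [0.1748, 0.2557, 0.3529, 0.2166]
t=4: π = [0.1739, 0.2552, 0.3531, 0.2177]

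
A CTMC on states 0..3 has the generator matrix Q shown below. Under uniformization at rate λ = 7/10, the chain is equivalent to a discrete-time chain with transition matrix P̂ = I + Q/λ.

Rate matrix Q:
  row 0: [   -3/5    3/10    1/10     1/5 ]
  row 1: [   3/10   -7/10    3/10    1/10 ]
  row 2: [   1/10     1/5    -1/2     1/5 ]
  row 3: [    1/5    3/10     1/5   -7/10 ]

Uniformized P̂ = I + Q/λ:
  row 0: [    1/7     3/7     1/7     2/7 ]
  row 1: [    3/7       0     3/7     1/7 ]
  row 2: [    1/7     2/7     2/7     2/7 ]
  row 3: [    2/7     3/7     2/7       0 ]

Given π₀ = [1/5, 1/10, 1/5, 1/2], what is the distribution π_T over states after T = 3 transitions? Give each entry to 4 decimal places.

π = [0.2388, 0.2840, 0.2819, 0.1953]

t=0: π = [0.2000, 0.1000, 0.2000, 0.5000]
t=1: π = [0.2429, 0.3571, 0.2714, 0.1286]
t=2: π = [0.2633, 0.2367, 0.3020, 0.1980]
t=3: π = [0.2388, 0.2840, 0.2819, 0.1953]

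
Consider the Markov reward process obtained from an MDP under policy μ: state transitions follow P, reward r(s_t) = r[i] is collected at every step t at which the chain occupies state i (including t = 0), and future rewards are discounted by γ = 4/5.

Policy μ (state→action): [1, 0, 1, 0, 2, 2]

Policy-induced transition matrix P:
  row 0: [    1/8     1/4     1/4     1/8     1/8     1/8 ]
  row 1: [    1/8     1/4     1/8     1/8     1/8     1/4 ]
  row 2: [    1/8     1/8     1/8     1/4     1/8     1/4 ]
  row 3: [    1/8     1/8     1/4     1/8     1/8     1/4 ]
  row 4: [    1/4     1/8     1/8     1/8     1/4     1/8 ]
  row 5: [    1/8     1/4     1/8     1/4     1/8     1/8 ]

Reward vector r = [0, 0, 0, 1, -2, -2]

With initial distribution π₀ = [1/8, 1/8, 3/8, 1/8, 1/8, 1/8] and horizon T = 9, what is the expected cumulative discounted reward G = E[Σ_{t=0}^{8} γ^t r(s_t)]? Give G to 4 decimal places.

t=0: π = [0.1250, 0.1250, 0.3750, 0.1250, 0.1250, 0.1250], E[r] = -0.3750, γ^t·E[r] = -0.375000, running G = -0.375000
t=1: π = [0.1406, 0.1719, 0.1563, 0.1875, 0.1406, 0.2031], E[r] = -0.5000, γ^t·E[r] = -0.400000, running G = -0.775000
t=2: π = [0.1426, 0.1895, 0.1660, 0.1699, 0.1426, 0.1895], E[r] = -0.4941, γ^t·E[r] = -0.316250, running G = -1.091250
t=3: π = [0.1428, 0.1902, 0.1641, 0.1694, 0.1428, 0.1907], E[r] = -0.4976, γ^t·E[r] = -0.254750, running G = -1.346000
t=4: π = [0.1429, 0.1905, 0.1640, 0.1693, 0.1429, 0.1905], E[r] = -0.4973, γ^t·E[r] = -0.203688, running G = -1.549688
t=5: π = [0.1429, 0.1905, 0.1640, 0.1693, 0.1429, 0.1905], E[r] = -0.4974, γ^t·E[r] = -0.162975, running G = -1.712663
t=6: π = [0.1429, 0.1905, 0.1640, 0.1693, 0.1429, 0.1905], E[r] = -0.4974, γ^t·E[r] = -0.130378, running G = -1.843041
t=7: π = [0.1429, 0.1905, 0.1640, 0.1693, 0.1429, 0.1905], E[r] = -0.4974, γ^t·E[r] = -0.104303, running G = -1.947343
t=8: π = [0.1429, 0.1905, 0.1640, 0.1693, 0.1429, 0.1905], E[r] = -0.4974, γ^t·E[r] = -0.083442, running G = -2.030786

G = -2.0308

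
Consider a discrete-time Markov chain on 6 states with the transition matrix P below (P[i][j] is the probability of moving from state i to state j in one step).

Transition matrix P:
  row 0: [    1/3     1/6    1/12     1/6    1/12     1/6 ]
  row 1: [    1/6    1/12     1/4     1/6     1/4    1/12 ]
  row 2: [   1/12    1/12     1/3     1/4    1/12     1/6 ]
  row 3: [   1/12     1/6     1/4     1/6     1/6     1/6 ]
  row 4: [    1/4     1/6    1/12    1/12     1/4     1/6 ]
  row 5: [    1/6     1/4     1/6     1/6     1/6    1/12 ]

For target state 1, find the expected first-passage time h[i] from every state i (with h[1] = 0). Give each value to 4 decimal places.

h = [6.0363, 0.0000, 6.7195, 6.1492, 6.0250, 5.6236]

First-step conditioning: h[1] = 0; for i ≠ 1, h[i] = 1 + Σ_k P[i][k]·h[k].
  h[0] = 1 + 1/3·h[0] + 1/12·h[2] + 1/6·h[3] + 1/12·h[4] + 1/6·h[5]
  h[2] = 1 + 1/12·h[0] + 1/3·h[2] + 1/4·h[3] + 1/12·h[4] + 1/6·h[5]
  h[3] = 1 + 1/12·h[0] + 1/4·h[2] + 1/6·h[3] + 1/6·h[4] + 1/6·h[5]
  h[4] = 1 + 1/4·h[0] + 1/12·h[2] + 1/12·h[3] + 1/4·h[4] + 1/6·h[5]
  h[5] = 1 + 1/6·h[0] + 1/6·h[2] + 1/6·h[3] + 1/6·h[4] + 1/12·h[5]
Solving the 5×5 linear system over states ≠ 1 gives exactly h = [55588/9209, 0, 61880/9209, 56628/9209, 55484/9209, 51788/9209] (h[1] = 0 is the target).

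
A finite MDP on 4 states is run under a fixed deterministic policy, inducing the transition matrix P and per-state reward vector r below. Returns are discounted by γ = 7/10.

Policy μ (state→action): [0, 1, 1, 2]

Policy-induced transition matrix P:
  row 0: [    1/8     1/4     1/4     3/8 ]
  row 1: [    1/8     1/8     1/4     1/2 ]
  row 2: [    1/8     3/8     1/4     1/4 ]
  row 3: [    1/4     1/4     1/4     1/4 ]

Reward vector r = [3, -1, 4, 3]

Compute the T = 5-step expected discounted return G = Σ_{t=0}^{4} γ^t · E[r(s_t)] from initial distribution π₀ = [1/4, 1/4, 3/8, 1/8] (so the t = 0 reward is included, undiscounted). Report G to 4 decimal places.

t=0: π = [0.2500, 0.2500, 0.3750, 0.1250], E[r] = 2.3750, γ^t·E[r] = 2.375000, running G = 2.375000
t=1: π = [0.1406, 0.2656, 0.2500, 0.3438], E[r] = 2.1875, γ^t·E[r] = 1.531250, running G = 3.906250
t=2: π = [0.1680, 0.2480, 0.2500, 0.3340], E[r] = 2.2578, γ^t·E[r] = 1.106328, running G = 5.012578
t=3: π = [0.1667, 0.2502, 0.2500, 0.3330], E[r] = 2.2490, γ^t·E[r] = 0.771415, running G = 5.783993
t=4: π = [0.1666, 0.2500, 0.2500, 0.3334], E[r] = 2.2501, γ^t·E[r] = 0.540254, running G = 6.324247

G = 6.3242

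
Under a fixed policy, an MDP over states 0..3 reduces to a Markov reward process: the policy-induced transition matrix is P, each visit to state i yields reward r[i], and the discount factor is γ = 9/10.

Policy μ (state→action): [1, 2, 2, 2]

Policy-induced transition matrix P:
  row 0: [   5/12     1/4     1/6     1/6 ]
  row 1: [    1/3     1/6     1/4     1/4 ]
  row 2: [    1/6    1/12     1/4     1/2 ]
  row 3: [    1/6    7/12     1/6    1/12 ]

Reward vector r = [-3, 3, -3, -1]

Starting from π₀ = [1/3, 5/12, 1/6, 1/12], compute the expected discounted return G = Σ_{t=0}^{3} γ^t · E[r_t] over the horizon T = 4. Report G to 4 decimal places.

t=0: π = [0.3333, 0.4167, 0.1667, 0.0833], E[r] = -0.3333, γ^t·E[r] = -0.333333, running G = -0.333333
t=1: π = [0.3194, 0.2153, 0.2153, 0.2500], E[r] = -1.2083, γ^t·E[r] = -1.087500, running G = -1.420833
t=2: π = [0.2824, 0.2795, 0.2025, 0.2355], E[r] = -0.8519, γ^t·E[r] = -0.690000, running G = -2.110833
t=3: π = [0.2839, 0.2715, 0.2068, 0.2378], E[r] = -0.8955, γ^t·E[r] = -0.652852, running G = -2.763685

G = -2.7637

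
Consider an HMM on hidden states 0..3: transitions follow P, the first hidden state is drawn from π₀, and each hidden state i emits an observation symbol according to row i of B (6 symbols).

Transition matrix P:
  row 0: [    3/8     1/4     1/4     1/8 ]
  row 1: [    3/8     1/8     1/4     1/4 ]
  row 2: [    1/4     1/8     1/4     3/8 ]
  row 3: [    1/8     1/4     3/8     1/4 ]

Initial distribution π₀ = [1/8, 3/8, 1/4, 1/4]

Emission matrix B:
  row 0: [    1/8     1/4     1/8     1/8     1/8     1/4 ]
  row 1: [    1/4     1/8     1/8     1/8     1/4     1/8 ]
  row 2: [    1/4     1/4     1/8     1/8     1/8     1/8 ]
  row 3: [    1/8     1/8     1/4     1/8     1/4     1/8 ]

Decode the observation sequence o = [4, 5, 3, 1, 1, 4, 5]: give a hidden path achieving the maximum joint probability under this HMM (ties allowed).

t=0: δ = [1.562e-02, 9.375e-02, 3.125e-02, 6.250e-02]  (obs o_0=4)
t=1: δ = [8.789e-03, 1.953e-03, 2.930e-03, 2.930e-03]  ψ = [1, 3, 1, 1]  (obs o_1=5)
t=2: δ = [4.120e-04, 2.747e-04, 2.747e-04, 1.373e-04]  ψ = [0, 0, 0, 0]  (obs o_2=3)
t=3: δ = [3.862e-05, 1.287e-05, 2.575e-05, 1.287e-05]  ψ = [0, 0, 0, 2]  (obs o_3=1)
t=4: δ = [3.621e-06, 1.207e-06, 2.414e-06, 1.207e-06]  ψ = [0, 0, 0, 2]  (obs o_4=1)
t=5: δ = [1.697e-07, 2.263e-07, 1.132e-07, 2.263e-07]  ψ = [0, 0, 0, 2]  (obs o_5=4)
t=6: δ = [2.122e-08, 7.072e-09, 1.061e-08, 7.072e-09]  ψ = [1, 3, 3, 1]  (obs o_6=5)
backtrack: best end state = 0; path = [1, 0, 0, 0, 0, 1, 0]

path = [1, 0, 0, 0, 0, 1, 0]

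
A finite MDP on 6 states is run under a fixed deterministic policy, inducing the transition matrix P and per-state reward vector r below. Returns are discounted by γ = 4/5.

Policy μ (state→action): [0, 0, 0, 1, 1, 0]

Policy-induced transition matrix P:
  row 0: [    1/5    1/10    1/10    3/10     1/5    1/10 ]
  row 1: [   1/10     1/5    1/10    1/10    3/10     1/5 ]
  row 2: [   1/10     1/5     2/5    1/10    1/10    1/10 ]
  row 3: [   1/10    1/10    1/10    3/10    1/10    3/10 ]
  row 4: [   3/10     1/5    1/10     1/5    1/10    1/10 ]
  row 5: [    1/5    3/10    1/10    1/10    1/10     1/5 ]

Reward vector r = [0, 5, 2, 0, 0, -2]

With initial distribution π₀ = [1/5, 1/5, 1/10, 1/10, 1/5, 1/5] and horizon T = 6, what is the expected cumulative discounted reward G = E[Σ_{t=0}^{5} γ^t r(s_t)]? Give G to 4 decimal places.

t=0: π = [0.2000, 0.2000, 0.1000, 0.1000, 0.2000, 0.2000], E[r] = 0.8000, γ^t·E[r] = 0.800000, running G = 0.800000
t=1: π = [0.1800, 0.1900, 0.1300, 0.1800, 0.1600, 0.1600], E[r] = 0.8900, γ^t·E[r] = 0.712000, running G = 1.512000
t=2: π = [0.1660, 0.1800, 0.1390, 0.1880, 0.1560, 0.1710], E[r] = 0.8360, γ^t·E[r] = 0.535040, running G = 2.047040
t=3: π = [0.1649, 0.1817, 0.1417, 0.1864, 0.1526, 0.1727], E[r] = 0.8465, γ^t·E[r] = 0.433408, running G = 2.480448
t=4: π = [0.1643, 0.1821, 0.1425, 0.1855, 0.1528, 0.1727], E[r] = 0.8503, γ^t·E[r] = 0.348275, running G = 2.828723
t=5: π = [0.1643, 0.1823, 0.1428, 0.1852, 0.1529, 0.1726], E[r] = 0.8518, γ^t·E[r] = 0.279113, running G = 3.107836

G = 3.1078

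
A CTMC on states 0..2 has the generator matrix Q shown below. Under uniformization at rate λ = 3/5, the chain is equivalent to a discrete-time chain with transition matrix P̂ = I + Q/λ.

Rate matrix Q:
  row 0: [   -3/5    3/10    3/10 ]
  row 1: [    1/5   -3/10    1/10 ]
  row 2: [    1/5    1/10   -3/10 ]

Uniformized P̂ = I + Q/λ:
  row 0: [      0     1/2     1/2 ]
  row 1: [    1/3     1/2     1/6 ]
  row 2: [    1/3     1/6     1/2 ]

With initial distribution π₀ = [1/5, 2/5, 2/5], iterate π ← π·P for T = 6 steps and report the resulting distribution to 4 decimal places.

t=0: π = [0.2000, 0.4000, 0.4000]
t=1: π = [0.2667, 0.3667, 0.3667]
t=2: π = [0.2444, 0.3778, 0.3778]
t=3: π = [0.2519, 0.3741, 0.3741]
t=4: π = [0.2494, 0.3753, 0.3753]
t=5: π = [0.2502, 0.3749, 0.3749]
t=6: π = [0.2499, 0.3750, 0.3750]

π = [0.2499, 0.3750, 0.3750]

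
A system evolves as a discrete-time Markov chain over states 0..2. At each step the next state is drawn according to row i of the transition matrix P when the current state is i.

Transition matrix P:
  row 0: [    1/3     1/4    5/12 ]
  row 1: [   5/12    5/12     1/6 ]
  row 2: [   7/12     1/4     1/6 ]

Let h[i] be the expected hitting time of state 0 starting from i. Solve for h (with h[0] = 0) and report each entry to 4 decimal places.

First-step conditioning: h[0] = 0; for i ≠ 0, h[i] = 1 + Σ_k P[i][k]·h[k].
  h[1] = 1 + 5/12·h[1] + 1/6·h[2]
  h[2] = 1 + 1/4·h[1] + 1/6·h[2]
Solving the 2×2 linear system over states ≠ 0 gives exactly h = [0, 9/4, 15/8] (h[0] = 0 is the target).

h = [0.0000, 2.2500, 1.8750]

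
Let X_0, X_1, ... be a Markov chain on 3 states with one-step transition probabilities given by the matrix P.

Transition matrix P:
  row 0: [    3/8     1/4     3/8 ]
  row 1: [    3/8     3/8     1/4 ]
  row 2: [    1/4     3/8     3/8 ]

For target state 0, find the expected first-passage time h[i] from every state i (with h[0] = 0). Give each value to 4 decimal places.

First-step conditioning: h[0] = 0; for i ≠ 0, h[i] = 1 + Σ_k P[i][k]·h[k].
  h[1] = 1 + 3/8·h[1] + 1/4·h[2]
  h[2] = 1 + 3/8·h[1] + 3/8·h[2]
Solving the 2×2 linear system over states ≠ 0 gives exactly h = [0, 56/19, 64/19] (h[0] = 0 is the target).

h = [0.0000, 2.9474, 3.3684]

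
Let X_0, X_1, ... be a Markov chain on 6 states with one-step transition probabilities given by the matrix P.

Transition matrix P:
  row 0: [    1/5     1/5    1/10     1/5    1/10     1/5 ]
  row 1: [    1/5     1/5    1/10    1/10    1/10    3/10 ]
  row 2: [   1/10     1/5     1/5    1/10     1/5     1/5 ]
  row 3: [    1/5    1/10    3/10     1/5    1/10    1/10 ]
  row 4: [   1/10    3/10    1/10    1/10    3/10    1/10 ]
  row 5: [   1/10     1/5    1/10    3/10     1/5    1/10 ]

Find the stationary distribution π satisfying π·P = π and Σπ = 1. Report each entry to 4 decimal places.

Balance equations π_j = Σ_i π_i·P[i][j]:
  π_0 = 1/5·π_0 + 1/5·π_1 + 1/10·π_2 + 1/5·π_3 + 1/10·π_4 + 1/10·π_5
  π_1 = 1/5·π_0 + 1/5·π_1 + 1/5·π_2 + 1/10·π_3 + 3/10·π_4 + 1/5·π_5
  π_2 = 1/10·π_0 + 1/10·π_1 + 1/5·π_2 + 3/10·π_3 + 1/10·π_4 + 1/10·π_5
  π_3 = 1/5·π_0 + 1/10·π_1 + 1/10·π_2 + 1/5·π_3 + 1/10·π_4 + 3/10·π_5
  π_4 = 1/10·π_0 + 1/10·π_1 + 1/5·π_2 + 1/10·π_3 + 3/10·π_4 + 1/5·π_5
  normalize: π_0 + π_1 + π_2 + π_3 + π_4 + π_5 = 1
Solving the linear system gives exactly π = [12432/81931, 16378/81931, 12121/81931, 13579/81931, 13497/81931, 13924/81931].

π = [0.1517, 0.1999, 0.1479, 0.1657, 0.1647, 0.1699]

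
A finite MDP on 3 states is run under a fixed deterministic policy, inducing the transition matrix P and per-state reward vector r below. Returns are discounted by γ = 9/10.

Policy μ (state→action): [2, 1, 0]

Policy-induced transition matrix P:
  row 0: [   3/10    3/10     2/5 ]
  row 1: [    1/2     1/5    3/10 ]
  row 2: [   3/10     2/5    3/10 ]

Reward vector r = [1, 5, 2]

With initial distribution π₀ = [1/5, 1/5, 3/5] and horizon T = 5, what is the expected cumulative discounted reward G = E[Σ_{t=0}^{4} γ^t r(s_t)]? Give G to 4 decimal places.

t=0: π = [0.2000, 0.2000, 0.6000], E[r] = 2.4000, γ^t·E[r] = 2.400000, running G = 2.400000
t=1: π = [0.3400, 0.3400, 0.3200], E[r] = 2.6800, γ^t·E[r] = 2.412000, running G = 4.812000
t=2: π = [0.3680, 0.2980, 0.3340], E[r] = 2.5260, γ^t·E[r] = 2.046060, running G = 6.858060
t=3: π = [0.3596, 0.3036, 0.3368], E[r] = 2.5512, γ^t·E[r] = 1.859825, running G = 8.717885
t=4: π = [0.3607, 0.3033, 0.3360], E[r] = 2.5492, γ^t·E[r] = 1.672556, running G = 10.390441

G = 10.3904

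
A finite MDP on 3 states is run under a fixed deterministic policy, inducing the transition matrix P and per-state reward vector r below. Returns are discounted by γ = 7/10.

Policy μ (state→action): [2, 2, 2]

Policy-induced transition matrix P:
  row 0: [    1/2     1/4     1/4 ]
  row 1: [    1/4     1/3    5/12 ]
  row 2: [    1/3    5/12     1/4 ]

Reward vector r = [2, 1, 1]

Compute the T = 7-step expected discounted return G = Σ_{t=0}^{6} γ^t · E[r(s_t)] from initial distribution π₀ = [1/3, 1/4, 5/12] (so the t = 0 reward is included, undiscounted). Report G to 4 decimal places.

G = 4.1483

t=0: π = [0.3333, 0.2500, 0.4167], E[r] = 1.3333, γ^t·E[r] = 1.333333, running G = 1.333333
t=1: π = [0.3681, 0.3403, 0.2917], E[r] = 1.3681, γ^t·E[r] = 0.957639, running G = 2.290972
t=2: π = [0.3663, 0.3270, 0.3067], E[r] = 1.3663, γ^t·E[r] = 0.669497, running G = 2.960469
t=3: π = [0.3671, 0.3284, 0.3045], E[r] = 1.3671, γ^t·E[r] = 0.468929, running G = 3.429398
t=4: π = [0.3672, 0.3281, 0.3047], E[r] = 1.3672, γ^t·E[r] = 0.328255, running G = 3.757652
t=5: π = [0.3672, 0.3281, 0.3047], E[r] = 1.3672, γ^t·E[r] = 0.229783, running G = 3.987435
t=6: π = [0.3672, 0.3281, 0.3047], E[r] = 1.3672, γ^t·E[r] = 0.160848, running G = 4.148283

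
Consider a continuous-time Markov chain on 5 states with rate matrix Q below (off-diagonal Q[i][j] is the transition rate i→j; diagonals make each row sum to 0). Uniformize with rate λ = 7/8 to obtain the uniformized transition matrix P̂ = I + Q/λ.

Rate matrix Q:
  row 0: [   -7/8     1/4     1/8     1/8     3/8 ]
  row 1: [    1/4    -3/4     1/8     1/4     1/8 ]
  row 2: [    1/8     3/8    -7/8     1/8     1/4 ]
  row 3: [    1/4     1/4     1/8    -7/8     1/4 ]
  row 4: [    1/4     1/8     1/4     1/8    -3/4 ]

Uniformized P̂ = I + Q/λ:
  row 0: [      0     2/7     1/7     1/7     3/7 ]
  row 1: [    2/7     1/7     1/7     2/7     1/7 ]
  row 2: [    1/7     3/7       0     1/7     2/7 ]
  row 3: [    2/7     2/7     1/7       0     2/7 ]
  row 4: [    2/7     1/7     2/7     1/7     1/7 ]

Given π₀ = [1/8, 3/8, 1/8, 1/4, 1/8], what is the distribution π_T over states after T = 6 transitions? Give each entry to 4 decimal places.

t=0: π = [0.1250, 0.3750, 0.1250, 0.2500, 0.1250]
t=1: π = [0.2321, 0.2321, 0.1429, 0.1607, 0.2321]
t=2: π = [0.1990, 0.2398, 0.1556, 0.1531, 0.2526]
t=3: π = [0.2066, 0.2376, 0.1567, 0.1552, 0.2438]
t=4: π = [0.2043, 0.2393, 0.1553, 0.1546, 0.2465]
t=5: π = [0.2052, 0.2385, 0.1559, 0.1550, 0.2455]
t=6: π = [0.2048, 0.2388, 0.1557, 0.1548, 0.2459]

π = [0.2048, 0.2388, 0.1557, 0.1548, 0.2459]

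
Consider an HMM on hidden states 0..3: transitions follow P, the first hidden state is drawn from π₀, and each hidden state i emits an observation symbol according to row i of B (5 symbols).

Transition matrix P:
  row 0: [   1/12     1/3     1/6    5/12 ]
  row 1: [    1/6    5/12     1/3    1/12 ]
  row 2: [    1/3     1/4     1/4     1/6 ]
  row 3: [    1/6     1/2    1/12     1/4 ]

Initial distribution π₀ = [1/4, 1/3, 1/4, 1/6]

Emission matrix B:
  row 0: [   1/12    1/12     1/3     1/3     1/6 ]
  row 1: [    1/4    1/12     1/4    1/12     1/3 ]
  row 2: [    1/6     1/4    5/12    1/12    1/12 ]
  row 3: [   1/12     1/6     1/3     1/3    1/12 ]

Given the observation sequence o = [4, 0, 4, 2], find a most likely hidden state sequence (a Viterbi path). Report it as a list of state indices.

t=0: δ = [4.167e-02, 1.111e-01, 2.083e-02, 1.389e-02]  (obs o_0=4)
t=1: δ = [1.543e-03, 1.157e-02, 6.173e-03, 1.447e-03]  ψ = [1, 1, 1, 0]  (obs o_1=0)
t=2: δ = [3.429e-04, 1.608e-03, 3.215e-04, 8.573e-05]  ψ = [2, 1, 1, 2]  (obs o_2=4)
t=3: δ = [8.931e-05, 1.674e-04, 2.233e-04, 4.763e-05]  ψ = [1, 1, 1, 0]  (obs o_3=2)
backtrack: best end state = 2; path = [1, 1, 1, 2]

path = [1, 1, 1, 2]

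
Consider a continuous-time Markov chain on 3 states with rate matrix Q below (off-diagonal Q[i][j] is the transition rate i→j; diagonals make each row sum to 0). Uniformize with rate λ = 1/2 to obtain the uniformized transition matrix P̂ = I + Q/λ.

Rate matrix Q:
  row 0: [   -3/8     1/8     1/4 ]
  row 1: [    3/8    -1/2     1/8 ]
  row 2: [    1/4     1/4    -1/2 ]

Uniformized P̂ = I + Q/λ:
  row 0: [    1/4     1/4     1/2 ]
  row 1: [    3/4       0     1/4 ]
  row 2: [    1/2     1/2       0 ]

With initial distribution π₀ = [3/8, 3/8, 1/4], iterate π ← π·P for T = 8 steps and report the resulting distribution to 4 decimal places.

t=0: π = [0.3750, 0.3750, 0.2500]
t=1: π = [0.5000, 0.2188, 0.2813]
t=2: π = [0.4297, 0.2656, 0.3047]
t=3: π = [0.4590, 0.2598, 0.2813]
t=4: π = [0.4502, 0.2554, 0.2944]
t=5: π = [0.4513, 0.2598, 0.2889]
t=6: π = [0.4521, 0.2573, 0.2906]
t=7: π = [0.4513, 0.2583, 0.2904]
t=8: π = [0.4518, 0.2580, 0.2902]

π = [0.4518, 0.2580, 0.2902]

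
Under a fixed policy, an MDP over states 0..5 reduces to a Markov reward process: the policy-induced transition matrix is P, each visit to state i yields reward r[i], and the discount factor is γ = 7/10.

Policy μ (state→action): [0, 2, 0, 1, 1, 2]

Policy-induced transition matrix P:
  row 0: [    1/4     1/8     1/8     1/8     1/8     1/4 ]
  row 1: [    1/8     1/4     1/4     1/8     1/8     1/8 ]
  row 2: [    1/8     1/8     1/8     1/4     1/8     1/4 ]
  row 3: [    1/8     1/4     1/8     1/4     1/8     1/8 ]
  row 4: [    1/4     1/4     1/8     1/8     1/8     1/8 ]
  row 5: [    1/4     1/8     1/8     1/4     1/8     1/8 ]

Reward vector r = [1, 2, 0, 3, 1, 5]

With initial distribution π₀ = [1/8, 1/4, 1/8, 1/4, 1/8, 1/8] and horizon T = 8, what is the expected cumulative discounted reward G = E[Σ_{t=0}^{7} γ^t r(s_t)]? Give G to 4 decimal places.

t=0: π = [0.1250, 0.2500, 0.1250, 0.2500, 0.1250, 0.1250], E[r] = 2.1250, γ^t·E[r] = 2.125000, running G = 2.125000
t=1: π = [0.1719, 0.2031, 0.1563, 0.1875, 0.1250, 0.1563], E[r] = 2.0469, γ^t·E[r] = 1.432813, running G = 3.557813
t=2: π = [0.1816, 0.1895, 0.1504, 0.1875, 0.1250, 0.1660], E[r] = 2.0781, γ^t·E[r] = 1.018281, running G = 4.576094
t=3: π = [0.1841, 0.1877, 0.1487, 0.1880, 0.1250, 0.1665], E[r] = 2.0811, γ^t·E[r] = 0.713802, running G = 5.289896
t=4: π = [0.1844, 0.1876, 0.1485, 0.1879, 0.1250, 0.1666], E[r] = 2.0813, γ^t·E[r] = 0.499720, running G = 5.789615
t=5: π = [0.1845, 0.1876, 0.1484, 0.1879, 0.1250, 0.1666], E[r] = 2.0813, γ^t·E[r] = 0.349806, running G = 6.139421
t=6: π = [0.1845, 0.1876, 0.1484, 0.1879, 0.1250, 0.1666], E[r] = 2.0813, γ^t·E[r] = 0.244865, running G = 6.384286
t=7: π = [0.1845, 0.1876, 0.1484, 0.1879, 0.1250, 0.1666], E[r] = 2.0813, γ^t·E[r] = 0.171406, running G = 6.555692

G = 6.5557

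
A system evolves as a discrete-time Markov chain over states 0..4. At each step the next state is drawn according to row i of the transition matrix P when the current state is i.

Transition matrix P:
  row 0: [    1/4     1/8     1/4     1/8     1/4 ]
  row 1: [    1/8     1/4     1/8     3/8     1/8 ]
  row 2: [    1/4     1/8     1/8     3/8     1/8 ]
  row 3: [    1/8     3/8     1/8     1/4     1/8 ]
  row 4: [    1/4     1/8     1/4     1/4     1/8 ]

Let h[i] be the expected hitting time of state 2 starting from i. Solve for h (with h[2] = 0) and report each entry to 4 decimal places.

h = [5.1111, 6.1111, 0.0000, 6.1111, 5.2222]

First-step conditioning: h[2] = 0; for i ≠ 2, h[i] = 1 + Σ_k P[i][k]·h[k].
  h[0] = 1 + 1/4·h[0] + 1/8·h[1] + 1/8·h[3] + 1/4·h[4]
  h[1] = 1 + 1/8·h[0] + 1/4·h[1] + 3/8·h[3] + 1/8·h[4]
  h[3] = 1 + 1/8·h[0] + 3/8·h[1] + 1/4·h[3] + 1/8·h[4]
  h[4] = 1 + 1/4·h[0] + 1/8·h[1] + 1/4·h[3] + 1/8·h[4]
Solving the 4×4 linear system over states ≠ 2 gives exactly h = [46/9, 55/9, 0, 55/9, 47/9] (h[2] = 0 is the target).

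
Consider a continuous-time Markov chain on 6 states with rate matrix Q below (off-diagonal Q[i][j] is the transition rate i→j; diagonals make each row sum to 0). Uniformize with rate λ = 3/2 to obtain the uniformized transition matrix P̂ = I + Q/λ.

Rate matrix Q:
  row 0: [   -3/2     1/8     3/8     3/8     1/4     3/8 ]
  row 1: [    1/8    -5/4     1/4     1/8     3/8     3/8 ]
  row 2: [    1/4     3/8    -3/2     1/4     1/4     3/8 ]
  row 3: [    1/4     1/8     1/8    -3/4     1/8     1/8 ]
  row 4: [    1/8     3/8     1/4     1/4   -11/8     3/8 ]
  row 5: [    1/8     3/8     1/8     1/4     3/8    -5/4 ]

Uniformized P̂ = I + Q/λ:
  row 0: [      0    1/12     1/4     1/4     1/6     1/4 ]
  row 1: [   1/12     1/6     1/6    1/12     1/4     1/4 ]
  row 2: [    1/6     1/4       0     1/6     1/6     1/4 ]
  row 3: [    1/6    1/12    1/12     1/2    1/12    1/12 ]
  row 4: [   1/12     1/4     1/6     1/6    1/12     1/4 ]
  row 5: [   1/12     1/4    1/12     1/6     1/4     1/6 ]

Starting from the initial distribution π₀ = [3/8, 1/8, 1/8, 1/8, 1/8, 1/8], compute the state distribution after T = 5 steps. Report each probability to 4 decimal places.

t=0: π = [0.3750, 0.1250, 0.1250, 0.1250, 0.1250, 0.1250]
t=1: π = [0.0729, 0.1563, 0.1563, 0.2292, 0.1667, 0.2188]
t=2: π = [0.1094, 0.1866, 0.1094, 0.2361, 0.1649, 0.1936]
t=3: π = [0.1030, 0.1769, 0.1217, 0.2389, 0.1649, 0.1945]
t=4: π = [0.1048, 0.1783, 0.1188, 0.2402, 0.1640, 0.1940]
t=5: π = [0.1045, 0.1777, 0.1194, 0.2406, 0.1640, 0.1938]

π = [0.1045, 0.1777, 0.1194, 0.2406, 0.1640, 0.1938]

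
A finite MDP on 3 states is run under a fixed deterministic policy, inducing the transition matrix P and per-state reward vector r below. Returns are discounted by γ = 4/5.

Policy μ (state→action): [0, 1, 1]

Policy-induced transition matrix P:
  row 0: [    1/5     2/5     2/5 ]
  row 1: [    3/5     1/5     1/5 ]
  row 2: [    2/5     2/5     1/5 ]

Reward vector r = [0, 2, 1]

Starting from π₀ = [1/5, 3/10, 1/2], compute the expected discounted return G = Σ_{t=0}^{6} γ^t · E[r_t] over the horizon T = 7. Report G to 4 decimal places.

G = 3.8700

t=0: π = [0.2000, 0.3000, 0.5000], E[r] = 1.1000, γ^t·E[r] = 1.100000, running G = 1.100000
t=1: π = [0.4200, 0.3400, 0.2400], E[r] = 0.9200, γ^t·E[r] = 0.736000, running G = 1.836000
t=2: π = [0.3840, 0.3320, 0.2840], E[r] = 0.9480, γ^t·E[r] = 0.606720, running G = 2.442720
t=3: π = [0.3896, 0.3336, 0.2768], E[r] = 0.9440, γ^t·E[r] = 0.483328, running G = 2.926048
t=4: π = [0.3888, 0.3333, 0.2779], E[r] = 0.9445, γ^t·E[r] = 0.386859, running G = 3.312907
t=5: π = [0.3889, 0.3333, 0.2778], E[r] = 0.9444, γ^t·E[r] = 0.309477, running G = 3.622384
t=6: π = [0.3889, 0.3333, 0.2778], E[r] = 0.9444, γ^t·E[r] = 0.247580, running G = 3.869963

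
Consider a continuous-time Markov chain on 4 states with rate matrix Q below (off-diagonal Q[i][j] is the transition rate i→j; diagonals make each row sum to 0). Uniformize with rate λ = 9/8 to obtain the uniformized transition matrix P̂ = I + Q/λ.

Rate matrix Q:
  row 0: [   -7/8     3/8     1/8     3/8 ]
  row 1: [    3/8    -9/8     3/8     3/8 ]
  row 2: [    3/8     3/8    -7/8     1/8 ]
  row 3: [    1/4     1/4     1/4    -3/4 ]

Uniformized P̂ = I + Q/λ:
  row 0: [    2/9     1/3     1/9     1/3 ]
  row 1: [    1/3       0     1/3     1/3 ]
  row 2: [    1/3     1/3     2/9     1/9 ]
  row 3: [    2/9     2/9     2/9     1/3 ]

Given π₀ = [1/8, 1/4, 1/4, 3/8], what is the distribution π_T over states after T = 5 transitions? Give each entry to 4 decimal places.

t=0: π = [0.1250, 0.2500, 0.2500, 0.3750]
t=1: π = [0.2778, 0.2083, 0.2361, 0.2778]
t=2: π = [0.2716, 0.2330, 0.2145, 0.2809]
t=3: π = [0.2719, 0.2245, 0.2179, 0.2857]
t=4: π = [0.2714, 0.2268, 0.2169, 0.2849]
t=5: π = [0.2715, 0.2261, 0.2173, 0.2851]

π = [0.2715, 0.2261, 0.2173, 0.2851]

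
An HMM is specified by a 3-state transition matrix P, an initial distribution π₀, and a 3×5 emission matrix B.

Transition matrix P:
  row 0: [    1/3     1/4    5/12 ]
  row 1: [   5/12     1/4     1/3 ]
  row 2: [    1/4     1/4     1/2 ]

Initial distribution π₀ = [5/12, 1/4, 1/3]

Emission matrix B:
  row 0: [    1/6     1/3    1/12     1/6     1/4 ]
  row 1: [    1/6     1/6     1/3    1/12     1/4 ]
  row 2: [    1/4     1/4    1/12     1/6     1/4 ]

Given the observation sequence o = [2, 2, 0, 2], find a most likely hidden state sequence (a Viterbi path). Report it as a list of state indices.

path = [1, 1, 2, 1]

t=0: δ = [3.472e-02, 8.333e-02, 2.778e-02]  (obs o_0=2)
t=1: δ = [2.894e-03, 6.944e-03, 2.315e-03]  ψ = [1, 1, 1]  (obs o_1=2)
t=2: δ = [4.823e-04, 2.894e-04, 5.787e-04]  ψ = [1, 1, 1]  (obs o_2=0)
t=3: δ = [1.340e-05, 4.823e-05, 2.411e-05]  ψ = [0, 2, 2]  (obs o_3=2)
backtrack: best end state = 1; path = [1, 1, 2, 1]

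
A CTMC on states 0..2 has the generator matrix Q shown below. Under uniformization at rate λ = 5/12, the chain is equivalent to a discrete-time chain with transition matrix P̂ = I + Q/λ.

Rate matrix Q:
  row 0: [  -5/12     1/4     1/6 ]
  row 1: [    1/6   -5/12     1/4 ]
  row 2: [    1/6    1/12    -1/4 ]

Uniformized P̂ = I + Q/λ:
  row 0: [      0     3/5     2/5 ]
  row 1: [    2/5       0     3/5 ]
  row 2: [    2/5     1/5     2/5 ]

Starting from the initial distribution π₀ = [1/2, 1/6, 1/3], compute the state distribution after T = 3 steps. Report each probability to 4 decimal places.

π = [0.2720, 0.2867, 0.4413]

t=0: π = [0.5000, 0.1667, 0.3333]
t=1: π = [0.2000, 0.3667, 0.4333]
t=2: π = [0.3200, 0.2067, 0.4733]
t=3: π = [0.2720, 0.2867, 0.4413]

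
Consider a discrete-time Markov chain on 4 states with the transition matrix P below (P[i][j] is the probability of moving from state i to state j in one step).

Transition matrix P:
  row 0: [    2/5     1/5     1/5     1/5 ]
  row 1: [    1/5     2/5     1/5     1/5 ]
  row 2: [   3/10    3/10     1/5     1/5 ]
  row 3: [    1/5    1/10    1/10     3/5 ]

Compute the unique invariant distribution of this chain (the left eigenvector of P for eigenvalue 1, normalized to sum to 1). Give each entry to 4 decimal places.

Balance equations π_j = Σ_i π_i·P[i][j]:
  π_0 = 2/5·π_0 + 1/5·π_1 + 3/10·π_2 + 1/5·π_3
  π_1 = 1/5·π_0 + 2/5·π_1 + 3/10·π_2 + 1/10·π_3
  π_2 = 1/5·π_0 + 1/5·π_1 + 1/5·π_2 + 1/10·π_3
  normalize: π_0 + π_1 + π_2 + π_3 = 1
Solving the linear system gives exactly π = [13/48, 11/48, 1/6, 1/3].

π = [0.2708, 0.2292, 0.1667, 0.3333]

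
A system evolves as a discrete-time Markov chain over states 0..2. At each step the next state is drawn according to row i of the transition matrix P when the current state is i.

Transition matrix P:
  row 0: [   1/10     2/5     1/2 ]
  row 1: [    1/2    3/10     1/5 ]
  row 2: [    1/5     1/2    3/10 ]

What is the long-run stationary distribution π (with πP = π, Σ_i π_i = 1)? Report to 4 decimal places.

Balance equations π_j = Σ_i π_i·P[i][j]:
  π_0 = 1/10·π_0 + 1/2·π_1 + 1/5·π_2
  π_1 = 2/5·π_0 + 3/10·π_1 + 1/2·π_2
  normalize: π_0 + π_1 + π_2 = 1
Solving the linear system gives exactly π = [13/45, 53/135, 43/135].

π = [0.2889, 0.3926, 0.3185]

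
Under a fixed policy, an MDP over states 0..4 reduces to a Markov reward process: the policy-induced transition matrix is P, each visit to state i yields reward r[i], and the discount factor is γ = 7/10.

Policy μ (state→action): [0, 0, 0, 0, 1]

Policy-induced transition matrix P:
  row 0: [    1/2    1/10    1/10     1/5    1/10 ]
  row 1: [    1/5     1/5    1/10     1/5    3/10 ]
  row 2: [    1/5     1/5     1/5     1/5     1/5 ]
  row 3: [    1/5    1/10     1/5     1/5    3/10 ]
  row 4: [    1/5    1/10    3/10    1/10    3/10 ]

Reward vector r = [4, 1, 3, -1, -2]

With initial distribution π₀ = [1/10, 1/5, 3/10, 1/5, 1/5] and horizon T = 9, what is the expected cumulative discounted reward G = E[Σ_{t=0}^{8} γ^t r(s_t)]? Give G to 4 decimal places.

t=0: π = [0.1000, 0.2000, 0.3000, 0.2000, 0.2000], E[r] = 0.9000, γ^t·E[r] = 0.900000, running G = 0.900000
t=1: π = [0.2300, 0.1500, 0.1900, 0.1800, 0.2500], E[r] = 0.9600, γ^t·E[r] = 0.672000, running G = 1.572000
t=2: π = [0.2690, 0.1340, 0.1870, 0.1750, 0.2350], E[r] = 1.1260, γ^t·E[r] = 0.551740, running G = 2.123740
t=3: π = [0.2807, 0.1321, 0.1832, 0.1765, 0.2275], E[r] = 1.1730, γ^t·E[r] = 0.402339, running G = 2.526079
t=4: π = [0.2842, 0.1315, 0.1815, 0.1773, 0.2255], E[r] = 1.1845, γ^t·E[r] = 0.284386, running G = 2.810465
t=5: π = [0.2853, 0.1313, 0.1810, 0.1774, 0.2250], E[r] = 1.1878, γ^t·E[r] = 0.199638, running G = 3.010103
t=6: π = [0.2856, 0.1312, 0.1808, 0.1775, 0.2248], E[r] = 1.1889, γ^t·E[r] = 0.139871, running G = 3.149974
t=7: π = [0.2857, 0.1312, 0.1808, 0.1775, 0.2248], E[r] = 1.1892, γ^t·E[r] = 0.097936, running G = 3.247909
t=8: π = [0.2857, 0.1312, 0.1808, 0.1775, 0.2248], E[r] = 1.1893, γ^t·E[r] = 0.068561, running G = 3.316470

G = 3.3165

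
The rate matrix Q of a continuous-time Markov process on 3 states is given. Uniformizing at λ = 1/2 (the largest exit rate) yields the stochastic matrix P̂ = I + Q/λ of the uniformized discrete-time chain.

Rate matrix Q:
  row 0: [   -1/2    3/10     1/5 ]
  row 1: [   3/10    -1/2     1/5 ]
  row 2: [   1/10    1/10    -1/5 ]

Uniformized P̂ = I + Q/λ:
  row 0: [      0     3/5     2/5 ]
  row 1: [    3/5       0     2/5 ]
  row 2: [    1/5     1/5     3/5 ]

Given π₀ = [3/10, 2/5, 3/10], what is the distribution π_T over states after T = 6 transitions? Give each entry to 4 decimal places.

t=0: π = [0.3000, 0.4000, 0.3000]
t=1: π = [0.3000, 0.2400, 0.4600]
t=2: π = [0.2360, 0.2720, 0.4920]
t=3: π = [0.2616, 0.2400, 0.4984]
t=4: π = [0.2437, 0.2566, 0.4997]
t=5: π = [0.2539, 0.2461, 0.4999]
t=6: π = [0.2477, 0.2523, 0.5000]

π = [0.2477, 0.2523, 0.5000]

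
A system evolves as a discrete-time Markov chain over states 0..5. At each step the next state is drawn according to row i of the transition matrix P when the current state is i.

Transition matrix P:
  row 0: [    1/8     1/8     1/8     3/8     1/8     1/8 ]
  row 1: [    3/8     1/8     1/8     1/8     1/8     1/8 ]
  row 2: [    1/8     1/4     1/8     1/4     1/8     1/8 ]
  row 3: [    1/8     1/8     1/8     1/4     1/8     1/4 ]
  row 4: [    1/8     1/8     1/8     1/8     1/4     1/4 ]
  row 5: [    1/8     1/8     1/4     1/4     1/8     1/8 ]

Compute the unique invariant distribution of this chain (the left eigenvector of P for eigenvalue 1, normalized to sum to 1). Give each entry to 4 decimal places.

π = [0.1608, 0.1433, 0.1465, 0.2343, 0.1429, 0.1721]

Balance equations π_j = Σ_i π_i·P[i][j]:
  π_0 = 1/8·π_0 + 3/8·π_1 + 1/8·π_2 + 1/8·π_3 + 1/8·π_4 + 1/8·π_5
  π_1 = 1/8·π_0 + 1/8·π_1 + 1/4·π_2 + 1/8·π_3 + 1/8·π_4 + 1/8·π_5
  π_2 = 1/8·π_0 + 1/8·π_1 + 1/8·π_2 + 1/8·π_3 + 1/8·π_4 + 1/4·π_5
  π_3 = 3/8·π_0 + 1/8·π_1 + 1/4·π_2 + 1/4·π_3 + 1/8·π_4 + 1/4·π_5
  π_4 = 1/8·π_0 + 1/8·π_1 + 1/8·π_2 + 1/8·π_3 + 1/4·π_4 + 1/8·π_5
  normalize: π_0 + π_1 + π_2 + π_3 + π_4 + π_5 = 1
Solving the linear system gives exactly π = [753/4682, 671/4682, 343/2341, 3840/16387, 1/7, 403/2341].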